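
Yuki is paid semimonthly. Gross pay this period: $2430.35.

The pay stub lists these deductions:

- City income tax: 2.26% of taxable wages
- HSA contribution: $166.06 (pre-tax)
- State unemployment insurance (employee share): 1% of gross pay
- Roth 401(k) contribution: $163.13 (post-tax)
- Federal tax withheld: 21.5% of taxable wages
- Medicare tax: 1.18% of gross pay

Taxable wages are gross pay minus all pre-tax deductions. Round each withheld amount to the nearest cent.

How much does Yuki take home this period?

$1510.19

HSA contribution: $166.06
Taxable wages = $2430.35 − $166.06 = $2264.29
Federal tax withheld: $2264.29 × 0.215 = $486.82
City income tax: $2264.29 × 0.0226 = $51.17
State unemployment insurance (employee share): $2430.35 × 0.01 = $24.30
Medicare tax: $2430.35 × 0.0118 = $28.68
Roth 401(k) contribution: $163.13
Total deductions = $166.06 + $486.82 + $51.17 + $24.30 + $28.68 + $163.13 = $920.16
Net pay = $2430.35 − $920.16 = $1510.19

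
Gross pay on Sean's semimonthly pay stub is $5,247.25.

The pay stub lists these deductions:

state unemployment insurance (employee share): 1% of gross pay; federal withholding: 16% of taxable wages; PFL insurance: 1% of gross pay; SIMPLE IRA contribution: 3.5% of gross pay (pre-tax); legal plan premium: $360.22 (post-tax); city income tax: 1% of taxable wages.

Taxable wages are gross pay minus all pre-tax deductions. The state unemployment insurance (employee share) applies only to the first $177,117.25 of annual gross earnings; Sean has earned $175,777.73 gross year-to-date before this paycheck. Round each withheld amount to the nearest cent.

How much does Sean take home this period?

SIMPLE IRA contribution: $5,247.25 × 0.035 = $183.65
Taxable wages = $5,247.25 − $183.65 = $5,063.60
City income tax: $5,063.60 × 0.01 = $50.64
Federal withholding: $5,063.60 × 0.16 = $810.18
PFL insurance: $5,247.25 × 0.01 = $52.47
State unemployment insurance (employee share): only $177,117.25 − $175,777.73 = $1,339.52 of this check is subject → $1,339.52 × 0.01 = $13.40
Legal plan premium: $360.22
Total deductions = $183.65 + $50.64 + $810.18 + $52.47 + $13.40 + $360.22 = $1,470.56
Net pay = $5,247.25 − $1,470.56 = $3,776.69

$3,776.69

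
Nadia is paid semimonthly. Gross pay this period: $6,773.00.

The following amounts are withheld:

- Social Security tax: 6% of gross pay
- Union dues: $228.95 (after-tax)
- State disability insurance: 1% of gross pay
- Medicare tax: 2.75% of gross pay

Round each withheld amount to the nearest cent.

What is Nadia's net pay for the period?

$5,883.68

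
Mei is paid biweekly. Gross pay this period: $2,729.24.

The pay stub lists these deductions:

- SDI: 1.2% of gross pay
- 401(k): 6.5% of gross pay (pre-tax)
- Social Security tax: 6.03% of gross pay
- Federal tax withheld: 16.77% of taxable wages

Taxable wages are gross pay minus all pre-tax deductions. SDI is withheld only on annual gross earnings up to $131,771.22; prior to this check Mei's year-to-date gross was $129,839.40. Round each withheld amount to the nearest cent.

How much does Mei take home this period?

401(k): $2,729.24 × 0.065 = $177.40
Taxable wages = $2,729.24 − $177.40 = $2,551.84
Federal tax withheld: $2,551.84 × 0.1677 = $427.94
SDI: only $131,771.22 − $129,839.40 = $1,931.82 of this check is subject → $1,931.82 × 0.012 = $23.18
Social Security tax: $2,729.24 × 0.0603 = $164.57
Total deductions = $177.40 + $427.94 + $23.18 + $164.57 = $793.09
Net pay = $2,729.24 − $793.09 = $1,936.15

$1,936.15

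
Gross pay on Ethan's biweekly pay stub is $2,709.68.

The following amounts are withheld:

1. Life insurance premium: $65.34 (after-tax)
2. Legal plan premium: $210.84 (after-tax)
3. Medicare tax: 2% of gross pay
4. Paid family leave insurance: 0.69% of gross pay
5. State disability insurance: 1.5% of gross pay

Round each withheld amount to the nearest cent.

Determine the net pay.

State disability insurance: $2,709.68 × 0.015 = $40.65
Paid family leave insurance: $2,709.68 × 0.0069 = $18.70
Medicare tax: $2,709.68 × 0.02 = $54.19
Legal plan premium: $210.84
Life insurance premium: $65.34
Total deductions = $40.65 + $18.70 + $54.19 + $210.84 + $65.34 = $389.72
Net pay = $2,709.68 − $389.72 = $2,319.96

$2,319.96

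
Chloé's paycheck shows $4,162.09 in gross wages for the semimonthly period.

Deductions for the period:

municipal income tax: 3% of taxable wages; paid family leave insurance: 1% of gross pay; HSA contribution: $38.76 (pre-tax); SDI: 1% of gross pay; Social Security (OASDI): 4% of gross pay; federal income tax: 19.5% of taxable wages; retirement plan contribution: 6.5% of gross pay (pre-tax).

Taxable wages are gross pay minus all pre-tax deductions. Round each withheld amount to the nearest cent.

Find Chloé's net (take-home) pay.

$2,736.20

Retirement plan contribution: $4,162.09 × 0.065 = $270.54
HSA contribution: $38.76
Pre-tax total = $270.54 + $38.76 = $309.30
Taxable wages = $4,162.09 − $309.30 = $3,852.79
Municipal income tax: $3,852.79 × 0.03 = $115.58
Federal income tax: $3,852.79 × 0.195 = $751.29
Social Security (OASDI): $4,162.09 × 0.04 = $166.48
Paid family leave insurance: $4,162.09 × 0.01 = $41.62
SDI: $4,162.09 × 0.01 = $41.62
Total deductions = $270.54 + $38.76 + $115.58 + $751.29 + $166.48 + $41.62 + $41.62 = $1,425.89
Net pay = $4,162.09 − $1,425.89 = $2,736.20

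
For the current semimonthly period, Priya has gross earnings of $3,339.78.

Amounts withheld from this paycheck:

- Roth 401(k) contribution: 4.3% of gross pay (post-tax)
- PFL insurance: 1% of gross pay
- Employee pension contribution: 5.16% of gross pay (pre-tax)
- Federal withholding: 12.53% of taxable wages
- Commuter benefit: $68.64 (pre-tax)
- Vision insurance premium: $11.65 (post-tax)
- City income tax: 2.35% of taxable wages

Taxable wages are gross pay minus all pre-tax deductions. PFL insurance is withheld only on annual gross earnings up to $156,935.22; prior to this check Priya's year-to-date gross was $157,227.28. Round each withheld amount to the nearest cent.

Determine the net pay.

Employee pension contribution: $3,339.78 × 0.0516 = $172.33
Commuter benefit: $68.64
Pre-tax total = $172.33 + $68.64 = $240.97
Taxable wages = $3,339.78 − $240.97 = $3,098.81
Federal withholding: $3,098.81 × 0.1253 = $388.28
City income tax: $3,098.81 × 0.0235 = $72.82
PFL insurance: annual cap $156,935.22 already reached (YTD $157,227.28), so $0.00
Roth 401(k) contribution: $3,339.78 × 0.043 = $143.61
Vision insurance premium: $11.65
Total deductions = $172.33 + $68.64 + $388.28 + $72.82 + $0.00 + $143.61 + $11.65 = $857.33
Net pay = $3,339.78 − $857.33 = $2,482.45

$2,482.45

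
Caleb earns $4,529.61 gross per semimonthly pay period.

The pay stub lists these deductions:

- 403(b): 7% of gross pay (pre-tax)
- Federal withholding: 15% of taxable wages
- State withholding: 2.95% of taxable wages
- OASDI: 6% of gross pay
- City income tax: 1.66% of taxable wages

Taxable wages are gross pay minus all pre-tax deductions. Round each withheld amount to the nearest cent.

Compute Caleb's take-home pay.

403(b): $4,529.61 × 0.07 = $317.07
Taxable wages = $4,529.61 − $317.07 = $4,212.54
Federal withholding: $4,212.54 × 0.15 = $631.88
State withholding: $4,212.54 × 0.0295 = $124.27
City income tax: $4,212.54 × 0.0166 = $69.93
OASDI: $4,529.61 × 0.06 = $271.78
Total deductions = $317.07 + $631.88 + $124.27 + $69.93 + $271.78 = $1,414.93
Net pay = $4,529.61 − $1,414.93 = $3,114.68

$3,114.68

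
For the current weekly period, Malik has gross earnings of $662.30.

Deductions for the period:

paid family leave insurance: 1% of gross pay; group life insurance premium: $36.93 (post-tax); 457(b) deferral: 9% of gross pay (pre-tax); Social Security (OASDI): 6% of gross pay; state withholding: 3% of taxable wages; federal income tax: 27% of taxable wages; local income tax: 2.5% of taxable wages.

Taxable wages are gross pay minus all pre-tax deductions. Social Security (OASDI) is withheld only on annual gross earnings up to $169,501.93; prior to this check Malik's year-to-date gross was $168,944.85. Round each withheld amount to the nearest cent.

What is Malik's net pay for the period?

457(b) deferral: $662.30 × 0.09 = $59.61
Taxable wages = $662.30 − $59.61 = $602.69
State withholding: $602.69 × 0.03 = $18.08
Federal income tax: $602.69 × 0.27 = $162.73
Local income tax: $602.69 × 0.025 = $15.07
Paid family leave insurance: $662.30 × 0.01 = $6.62
Social Security (OASDI): only $169,501.93 − $168,944.85 = $557.08 of this check is subject → $557.08 × 0.06 = $33.42
Group life insurance premium: $36.93
Total deductions = $59.61 + $18.08 + $162.73 + $15.07 + $6.62 + $33.42 + $36.93 = $332.46
Net pay = $662.30 − $332.46 = $329.84

$329.84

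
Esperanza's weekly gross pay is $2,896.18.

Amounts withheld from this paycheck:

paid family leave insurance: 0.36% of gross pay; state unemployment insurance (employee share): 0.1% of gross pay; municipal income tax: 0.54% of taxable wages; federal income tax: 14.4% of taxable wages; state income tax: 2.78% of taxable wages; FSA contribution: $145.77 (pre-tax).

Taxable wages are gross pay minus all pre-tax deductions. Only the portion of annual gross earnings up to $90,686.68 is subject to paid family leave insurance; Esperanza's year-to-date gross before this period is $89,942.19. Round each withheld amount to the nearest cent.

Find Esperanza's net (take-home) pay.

FSA contribution: $145.77
Taxable wages = $2,896.18 − $145.77 = $2,750.41
Federal income tax: $2,750.41 × 0.144 = $396.06
Municipal income tax: $2,750.41 × 0.0054 = $14.85
State income tax: $2,750.41 × 0.0278 = $76.46
Paid family leave insurance: only $90,686.68 − $89,942.19 = $744.49 of this check is subject → $744.49 × 0.0036 = $2.68
State unemployment insurance (employee share): $2,896.18 × 0.001 = $2.90
Total deductions = $145.77 + $396.06 + $14.85 + $76.46 + $2.68 + $2.90 = $638.72
Net pay = $2,896.18 − $638.72 = $2,257.46

$2,257.46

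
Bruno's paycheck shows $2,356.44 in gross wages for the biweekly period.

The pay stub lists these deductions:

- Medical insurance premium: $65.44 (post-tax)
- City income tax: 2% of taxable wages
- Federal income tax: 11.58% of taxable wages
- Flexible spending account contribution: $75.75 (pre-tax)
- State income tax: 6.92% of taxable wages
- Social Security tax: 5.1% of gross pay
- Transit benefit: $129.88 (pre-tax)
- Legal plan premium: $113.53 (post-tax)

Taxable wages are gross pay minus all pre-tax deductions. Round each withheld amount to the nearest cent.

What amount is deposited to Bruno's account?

Transit benefit: $129.88
Flexible spending account contribution: $75.75
Pre-tax total = $129.88 + $75.75 = $205.63
Taxable wages = $2,356.44 − $205.63 = $2,150.81
Federal income tax: $2,150.81 × 0.1158 = $249.06
City income tax: $2,150.81 × 0.02 = $43.02
State income tax: $2,150.81 × 0.0692 = $148.84
Social Security tax: $2,356.44 × 0.051 = $120.18
Legal plan premium: $113.53
Medical insurance premium: $65.44
Total deductions = $129.88 + $75.75 + $249.06 + $43.02 + $148.84 + $120.18 + $113.53 + $65.44 = $945.70
Net pay = $2,356.44 − $945.70 = $1,410.74

$1,410.74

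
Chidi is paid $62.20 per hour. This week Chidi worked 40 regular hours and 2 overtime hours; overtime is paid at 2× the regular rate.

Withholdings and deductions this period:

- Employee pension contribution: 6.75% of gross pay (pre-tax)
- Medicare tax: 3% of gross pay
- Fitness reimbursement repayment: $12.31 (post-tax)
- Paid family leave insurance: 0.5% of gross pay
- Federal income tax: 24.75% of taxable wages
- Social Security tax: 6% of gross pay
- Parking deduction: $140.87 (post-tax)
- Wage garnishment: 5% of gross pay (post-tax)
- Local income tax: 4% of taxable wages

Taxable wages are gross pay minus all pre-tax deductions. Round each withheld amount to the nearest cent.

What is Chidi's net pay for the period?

$1268.34

Regular pay: 40 × $62.20 = $2488.00
Overtime pay: 2 × $62.20 × 2 = $248.80
Gross pay = $2488.00 + $248.80 = $2736.80
Employee pension contribution: $2736.80 × 0.0675 = $184.73
Taxable wages = $2736.80 − $184.73 = $2552.07
Federal income tax: $2552.07 × 0.2475 = $631.64
Local income tax: $2552.07 × 0.04 = $102.08
Paid family leave insurance: $2736.80 × 0.005 = $13.68
Social Security tax: $2736.80 × 0.06 = $164.21
Medicare tax: $2736.80 × 0.03 = $82.10
Fitness reimbursement repayment: $12.31
Wage garnishment: $2736.80 × 0.05 = $136.84
Parking deduction: $140.87
Total deductions = $184.73 + $631.64 + $102.08 + $13.68 + $164.21 + $82.10 + $12.31 + $136.84 + $140.87 = $1468.46
Net pay = $2736.80 − $1468.46 = $1268.34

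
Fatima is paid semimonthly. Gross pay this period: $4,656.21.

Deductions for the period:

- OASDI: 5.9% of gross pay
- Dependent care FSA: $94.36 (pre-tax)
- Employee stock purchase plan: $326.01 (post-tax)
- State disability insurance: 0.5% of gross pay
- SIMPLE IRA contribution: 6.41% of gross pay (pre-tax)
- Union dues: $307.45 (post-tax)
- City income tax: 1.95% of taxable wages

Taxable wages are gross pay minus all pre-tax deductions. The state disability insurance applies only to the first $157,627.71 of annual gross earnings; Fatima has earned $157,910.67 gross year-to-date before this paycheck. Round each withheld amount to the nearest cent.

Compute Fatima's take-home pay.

$3,272.07

Dependent care FSA: $94.36
SIMPLE IRA contribution: $4,656.21 × 0.0641 = $298.46
Pre-tax total = $94.36 + $298.46 = $392.82
Taxable wages = $4,656.21 − $392.82 = $4,263.39
City income tax: $4,263.39 × 0.0195 = $83.14
State disability insurance: annual cap $157,627.71 already reached (YTD $157,910.67), so $0.00
OASDI: $4,656.21 × 0.059 = $274.72
Employee stock purchase plan: $326.01
Union dues: $307.45
Total deductions = $94.36 + $298.46 + $83.14 + $0.00 + $274.72 + $326.01 + $307.45 = $1,384.14
Net pay = $4,656.21 − $1,384.14 = $3,272.07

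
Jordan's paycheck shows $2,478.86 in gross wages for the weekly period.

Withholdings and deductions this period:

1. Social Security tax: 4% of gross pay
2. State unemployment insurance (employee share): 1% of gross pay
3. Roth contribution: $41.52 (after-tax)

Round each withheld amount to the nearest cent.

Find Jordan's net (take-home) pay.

$2,313.40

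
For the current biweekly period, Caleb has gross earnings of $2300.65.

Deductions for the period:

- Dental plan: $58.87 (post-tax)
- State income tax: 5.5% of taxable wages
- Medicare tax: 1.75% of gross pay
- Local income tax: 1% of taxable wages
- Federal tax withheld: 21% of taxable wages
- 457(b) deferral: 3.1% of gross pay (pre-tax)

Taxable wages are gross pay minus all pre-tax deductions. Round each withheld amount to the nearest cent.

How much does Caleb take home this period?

$1517.14

457(b) deferral: $2300.65 × 0.031 = $71.32
Taxable wages = $2300.65 − $71.32 = $2229.33
State income tax: $2229.33 × 0.055 = $122.61
Federal tax withheld: $2229.33 × 0.21 = $468.16
Local income tax: $2229.33 × 0.01 = $22.29
Medicare tax: $2300.65 × 0.0175 = $40.26
Dental plan: $58.87
Total deductions = $71.32 + $122.61 + $468.16 + $22.29 + $40.26 + $58.87 = $783.51
Net pay = $2300.65 − $783.51 = $1517.14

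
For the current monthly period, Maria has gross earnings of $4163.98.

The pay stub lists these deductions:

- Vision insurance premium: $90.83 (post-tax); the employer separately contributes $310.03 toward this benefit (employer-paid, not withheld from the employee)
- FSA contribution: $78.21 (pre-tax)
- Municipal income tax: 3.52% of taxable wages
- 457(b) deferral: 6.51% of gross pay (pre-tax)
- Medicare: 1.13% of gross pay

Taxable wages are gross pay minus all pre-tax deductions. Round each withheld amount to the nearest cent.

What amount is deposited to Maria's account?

$3542.53

FSA contribution: $78.21
457(b) deferral: $4163.98 × 0.0651 = $271.08
Pre-tax total = $78.21 + $271.08 = $349.29
Taxable wages = $4163.98 − $349.29 = $3814.69
Municipal income tax: $3814.69 × 0.0352 = $134.28
Medicare: $4163.98 × 0.0113 = $47.05
Vision insurance premium: $90.83
(Employer's $310.03 toward vision insurance premium is not withheld from the employee.)
Total deductions = $78.21 + $271.08 + $134.28 + $47.05 + $90.83 = $621.45
Net pay = $4163.98 − $621.45 = $3542.53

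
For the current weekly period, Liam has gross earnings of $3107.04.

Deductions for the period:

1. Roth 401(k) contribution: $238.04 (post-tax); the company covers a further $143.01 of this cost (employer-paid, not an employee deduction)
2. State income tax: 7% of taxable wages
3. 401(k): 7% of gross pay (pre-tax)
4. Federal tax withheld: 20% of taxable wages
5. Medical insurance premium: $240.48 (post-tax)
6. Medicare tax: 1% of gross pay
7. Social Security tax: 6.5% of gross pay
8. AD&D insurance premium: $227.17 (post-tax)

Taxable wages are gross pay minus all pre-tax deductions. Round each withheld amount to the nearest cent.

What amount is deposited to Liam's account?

$1170.65

401(k): $3107.04 × 0.07 = $217.49
Taxable wages = $3107.04 − $217.49 = $2889.55
Federal tax withheld: $2889.55 × 0.2 = $577.91
State income tax: $2889.55 × 0.07 = $202.27
Social Security tax: $3107.04 × 0.065 = $201.96
Medicare tax: $3107.04 × 0.01 = $31.07
AD&D insurance premium: $227.17
Roth 401(k) contribution: $238.04
Medical insurance premium: $240.48
(Employer's $143.01 toward Roth 401(k) contribution is not withheld from the employee.)
Total deductions = $217.49 + $577.91 + $202.27 + $201.96 + $31.07 + $227.17 + $238.04 + $240.48 = $1936.39
Net pay = $3107.04 − $1936.39 = $1170.65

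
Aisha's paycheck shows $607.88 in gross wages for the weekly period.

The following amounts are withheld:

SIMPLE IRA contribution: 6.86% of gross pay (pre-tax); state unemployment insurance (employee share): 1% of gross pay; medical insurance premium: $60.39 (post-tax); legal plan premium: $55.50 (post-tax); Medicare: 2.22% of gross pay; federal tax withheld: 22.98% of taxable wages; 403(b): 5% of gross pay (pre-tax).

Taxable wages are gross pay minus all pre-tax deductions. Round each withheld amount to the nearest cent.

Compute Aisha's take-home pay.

$277.21

403(b): $607.88 × 0.05 = $30.39
SIMPLE IRA contribution: $607.88 × 0.0686 = $41.70
Pre-tax total = $30.39 + $41.70 = $72.09
Taxable wages = $607.88 − $72.09 = $535.79
Federal tax withheld: $535.79 × 0.2298 = $123.12
State unemployment insurance (employee share): $607.88 × 0.01 = $6.08
Medicare: $607.88 × 0.0222 = $13.49
Medical insurance premium: $60.39
Legal plan premium: $55.50
Total deductions = $30.39 + $41.70 + $123.12 + $6.08 + $13.49 + $60.39 + $55.50 = $330.67
Net pay = $607.88 − $330.67 = $277.21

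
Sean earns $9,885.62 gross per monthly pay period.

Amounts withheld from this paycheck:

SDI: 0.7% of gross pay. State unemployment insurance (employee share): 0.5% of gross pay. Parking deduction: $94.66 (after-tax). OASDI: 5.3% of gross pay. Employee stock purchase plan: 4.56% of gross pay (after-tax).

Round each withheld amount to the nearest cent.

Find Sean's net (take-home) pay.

OASDI: $9,885.62 × 0.053 = $523.94
SDI: $9,885.62 × 0.007 = $69.20
State unemployment insurance (employee share): $9,885.62 × 0.005 = $49.43
Employee stock purchase plan: $9,885.62 × 0.0456 = $450.78
Parking deduction: $94.66
Total deductions = $523.94 + $69.20 + $49.43 + $450.78 + $94.66 = $1,188.01
Net pay = $9,885.62 − $1,188.01 = $8,697.61

$8,697.61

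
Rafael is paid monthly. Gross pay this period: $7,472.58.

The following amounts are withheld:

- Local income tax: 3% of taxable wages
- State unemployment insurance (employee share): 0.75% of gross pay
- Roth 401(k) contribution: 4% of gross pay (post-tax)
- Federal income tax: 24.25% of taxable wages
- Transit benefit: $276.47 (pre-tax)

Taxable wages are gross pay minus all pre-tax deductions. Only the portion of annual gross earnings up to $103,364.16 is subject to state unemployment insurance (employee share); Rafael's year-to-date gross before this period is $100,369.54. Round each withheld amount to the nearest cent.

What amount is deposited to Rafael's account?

$4,913.81

Transit benefit: $276.47
Taxable wages = $7,472.58 − $276.47 = $7,196.11
Local income tax: $7,196.11 × 0.03 = $215.88
Federal income tax: $7,196.11 × 0.2425 = $1,745.06
State unemployment insurance (employee share): only $103,364.16 − $100,369.54 = $2,994.62 of this check is subject → $2,994.62 × 0.0075 = $22.46
Roth 401(k) contribution: $7,472.58 × 0.04 = $298.90
Total deductions = $276.47 + $215.88 + $1,745.06 + $22.46 + $298.90 = $2,558.77
Net pay = $7,472.58 − $2,558.77 = $4,913.81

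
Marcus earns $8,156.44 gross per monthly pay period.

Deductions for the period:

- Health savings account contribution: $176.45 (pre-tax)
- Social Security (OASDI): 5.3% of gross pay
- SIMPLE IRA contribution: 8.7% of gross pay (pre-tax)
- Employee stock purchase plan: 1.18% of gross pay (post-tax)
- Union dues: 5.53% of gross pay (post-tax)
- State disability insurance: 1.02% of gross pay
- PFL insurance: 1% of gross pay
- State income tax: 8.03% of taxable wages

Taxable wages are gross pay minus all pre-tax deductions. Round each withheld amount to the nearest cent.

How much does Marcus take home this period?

SIMPLE IRA contribution: $8,156.44 × 0.087 = $709.61
Health savings account contribution: $176.45
Pre-tax total = $709.61 + $176.45 = $886.06
Taxable wages = $8,156.44 − $886.06 = $7,270.38
State income tax: $7,270.38 × 0.0803 = $583.81
PFL insurance: $8,156.44 × 0.01 = $81.56
Social Security (OASDI): $8,156.44 × 0.053 = $432.29
State disability insurance: $8,156.44 × 0.0102 = $83.20
Union dues: $8,156.44 × 0.0553 = $451.05
Employee stock purchase plan: $8,156.44 × 0.0118 = $96.25
Total deductions = $709.61 + $176.45 + $583.81 + $81.56 + $432.29 + $83.20 + $451.05 + $96.25 = $2,614.22
Net pay = $8,156.44 − $2,614.22 = $5,542.22

$5,542.22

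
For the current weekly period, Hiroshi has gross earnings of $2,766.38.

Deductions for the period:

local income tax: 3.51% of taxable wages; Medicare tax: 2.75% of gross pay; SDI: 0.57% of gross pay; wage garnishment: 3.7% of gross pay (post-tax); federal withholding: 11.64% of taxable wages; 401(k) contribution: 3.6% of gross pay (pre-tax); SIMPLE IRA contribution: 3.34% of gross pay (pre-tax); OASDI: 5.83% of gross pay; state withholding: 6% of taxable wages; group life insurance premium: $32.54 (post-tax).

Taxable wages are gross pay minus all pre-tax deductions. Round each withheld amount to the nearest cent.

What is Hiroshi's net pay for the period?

$1,641.88

SIMPLE IRA contribution: $2,766.38 × 0.0334 = $92.40
401(k) contribution: $2,766.38 × 0.036 = $99.59
Pre-tax total = $92.40 + $99.59 = $191.99
Taxable wages = $2,766.38 − $191.99 = $2,574.39
Local income tax: $2,574.39 × 0.0351 = $90.36
Federal withholding: $2,574.39 × 0.1164 = $299.66
State withholding: $2,574.39 × 0.06 = $154.46
OASDI: $2,766.38 × 0.0583 = $161.28
Medicare tax: $2,766.38 × 0.0275 = $76.08
SDI: $2,766.38 × 0.0057 = $15.77
Group life insurance premium: $32.54
Wage garnishment: $2,766.38 × 0.037 = $102.36
Total deductions = $92.40 + $99.59 + $90.36 + $299.66 + $154.46 + $161.28 + $76.08 + $15.77 + $32.54 + $102.36 = $1,124.50
Net pay = $2,766.38 − $1,124.50 = $1,641.88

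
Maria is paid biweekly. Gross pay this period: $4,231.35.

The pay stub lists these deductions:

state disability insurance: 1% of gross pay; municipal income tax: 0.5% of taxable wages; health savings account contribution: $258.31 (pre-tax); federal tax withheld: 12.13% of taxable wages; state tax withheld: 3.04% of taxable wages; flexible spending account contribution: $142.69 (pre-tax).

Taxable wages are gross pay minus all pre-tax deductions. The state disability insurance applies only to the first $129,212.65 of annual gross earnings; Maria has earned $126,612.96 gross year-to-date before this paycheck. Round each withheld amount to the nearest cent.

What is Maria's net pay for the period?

$3,204.14

Flexible spending account contribution: $142.69
Health savings account contribution: $258.31
Pre-tax total = $142.69 + $258.31 = $401.00
Taxable wages = $4,231.35 − $401.00 = $3,830.35
State tax withheld: $3,830.35 × 0.0304 = $116.44
Federal tax withheld: $3,830.35 × 0.1213 = $464.62
Municipal income tax: $3,830.35 × 0.005 = $19.15
State disability insurance: only $129,212.65 − $126,612.96 = $2,599.69 of this check is subject → $2,599.69 × 0.01 = $26.00
Total deductions = $142.69 + $258.31 + $116.44 + $464.62 + $19.15 + $26.00 = $1,027.21
Net pay = $4,231.35 − $1,027.21 = $3,204.14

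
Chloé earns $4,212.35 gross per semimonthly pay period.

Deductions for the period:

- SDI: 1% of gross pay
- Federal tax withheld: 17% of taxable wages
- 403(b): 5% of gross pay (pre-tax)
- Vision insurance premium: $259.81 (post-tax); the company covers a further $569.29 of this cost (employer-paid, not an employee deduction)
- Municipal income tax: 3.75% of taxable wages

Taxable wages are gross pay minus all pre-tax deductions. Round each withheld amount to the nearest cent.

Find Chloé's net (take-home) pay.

403(b): $4,212.35 × 0.05 = $210.62
Taxable wages = $4,212.35 − $210.62 = $4,001.73
Federal tax withheld: $4,001.73 × 0.17 = $680.29
Municipal income tax: $4,001.73 × 0.0375 = $150.06
SDI: $4,212.35 × 0.01 = $42.12
Vision insurance premium: $259.81
(Employer's $569.29 toward vision insurance premium is not withheld from the employee.)
Total deductions = $210.62 + $680.29 + $150.06 + $42.12 + $259.81 = $1,342.90
Net pay = $4,212.35 − $1,342.90 = $2,869.45

$2,869.45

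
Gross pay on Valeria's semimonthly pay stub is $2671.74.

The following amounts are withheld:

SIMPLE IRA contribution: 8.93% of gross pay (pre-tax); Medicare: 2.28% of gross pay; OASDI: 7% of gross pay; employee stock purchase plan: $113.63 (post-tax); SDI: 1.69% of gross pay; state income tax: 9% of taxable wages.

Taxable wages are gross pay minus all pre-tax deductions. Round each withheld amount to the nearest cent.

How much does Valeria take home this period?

$1807.45

SIMPLE IRA contribution: $2671.74 × 0.0893 = $238.59
Taxable wages = $2671.74 − $238.59 = $2433.15
State income tax: $2433.15 × 0.09 = $218.98
OASDI: $2671.74 × 0.07 = $187.02
Medicare: $2671.74 × 0.0228 = $60.92
SDI: $2671.74 × 0.0169 = $45.15
Employee stock purchase plan: $113.63
Total deductions = $238.59 + $218.98 + $187.02 + $60.92 + $45.15 + $113.63 = $864.29
Net pay = $2671.74 − $864.29 = $1807.45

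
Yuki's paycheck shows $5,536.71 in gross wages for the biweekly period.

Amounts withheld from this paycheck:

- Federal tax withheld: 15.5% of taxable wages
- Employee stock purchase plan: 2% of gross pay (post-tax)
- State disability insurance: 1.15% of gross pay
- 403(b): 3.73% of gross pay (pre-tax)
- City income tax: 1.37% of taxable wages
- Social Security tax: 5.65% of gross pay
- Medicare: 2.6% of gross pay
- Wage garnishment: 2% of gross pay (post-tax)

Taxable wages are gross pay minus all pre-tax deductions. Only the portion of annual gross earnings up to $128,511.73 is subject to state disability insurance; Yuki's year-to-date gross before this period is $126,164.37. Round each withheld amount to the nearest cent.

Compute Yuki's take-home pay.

$3,725.77

403(b): $5,536.71 × 0.0373 = $206.52
Taxable wages = $5,536.71 − $206.52 = $5,330.19
City income tax: $5,330.19 × 0.0137 = $73.02
Federal tax withheld: $5,330.19 × 0.155 = $826.18
Medicare: $5,536.71 × 0.026 = $143.95
Social Security tax: $5,536.71 × 0.0565 = $312.82
State disability insurance: only $128,511.73 − $126,164.37 = $2,347.36 of this check is subject → $2,347.36 × 0.0115 = $26.99
Employee stock purchase plan: $5,536.71 × 0.02 = $110.73
Wage garnishment: $5,536.71 × 0.02 = $110.73
Total deductions = $206.52 + $73.02 + $826.18 + $143.95 + $312.82 + $26.99 + $110.73 + $110.73 = $1,810.94
Net pay = $5,536.71 − $1,810.94 = $3,725.77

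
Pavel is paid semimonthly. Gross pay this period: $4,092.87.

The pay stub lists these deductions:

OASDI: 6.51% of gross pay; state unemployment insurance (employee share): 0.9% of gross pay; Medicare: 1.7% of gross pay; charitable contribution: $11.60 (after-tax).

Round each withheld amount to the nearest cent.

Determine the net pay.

$3,708.40

OASDI: $4,092.87 × 0.0651 = $266.45
State unemployment insurance (employee share): $4,092.87 × 0.009 = $36.84
Medicare: $4,092.87 × 0.017 = $69.58
Charitable contribution: $11.60
Total deductions = $266.45 + $36.84 + $69.58 + $11.60 = $384.47
Net pay = $4,092.87 − $384.47 = $3,708.40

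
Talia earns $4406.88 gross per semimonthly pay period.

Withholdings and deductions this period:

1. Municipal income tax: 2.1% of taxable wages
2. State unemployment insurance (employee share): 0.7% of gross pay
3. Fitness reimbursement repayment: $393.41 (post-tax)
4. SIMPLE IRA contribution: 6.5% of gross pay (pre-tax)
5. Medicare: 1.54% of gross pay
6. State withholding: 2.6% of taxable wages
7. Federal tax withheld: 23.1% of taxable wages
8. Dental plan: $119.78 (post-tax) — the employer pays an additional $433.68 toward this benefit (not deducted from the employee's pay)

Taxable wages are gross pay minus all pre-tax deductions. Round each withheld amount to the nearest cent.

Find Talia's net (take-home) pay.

$2363.04

SIMPLE IRA contribution: $4406.88 × 0.065 = $286.45
Taxable wages = $4406.88 − $286.45 = $4120.43
Federal tax withheld: $4120.43 × 0.231 = $951.82
Municipal income tax: $4120.43 × 0.021 = $86.53
State withholding: $4120.43 × 0.026 = $107.13
State unemployment insurance (employee share): $4406.88 × 0.007 = $30.85
Medicare: $4406.88 × 0.0154 = $67.87
Dental plan: $119.78
Fitness reimbursement repayment: $393.41
(Employer's $433.68 toward dental plan is not withheld from the employee.)
Total deductions = $286.45 + $951.82 + $86.53 + $107.13 + $30.85 + $67.87 + $119.78 + $393.41 = $2043.84
Net pay = $4406.88 − $2043.84 = $2363.04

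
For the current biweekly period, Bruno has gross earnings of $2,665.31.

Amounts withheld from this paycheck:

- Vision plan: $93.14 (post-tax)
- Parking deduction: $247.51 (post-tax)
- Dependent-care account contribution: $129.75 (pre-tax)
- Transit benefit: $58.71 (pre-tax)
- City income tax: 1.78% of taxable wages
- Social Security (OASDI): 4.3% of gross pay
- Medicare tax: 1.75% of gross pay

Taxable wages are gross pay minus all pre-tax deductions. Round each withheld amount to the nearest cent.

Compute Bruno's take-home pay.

$1,930.86

Dependent-care account contribution: $129.75
Transit benefit: $58.71
Pre-tax total = $129.75 + $58.71 = $188.46
Taxable wages = $2,665.31 − $188.46 = $2,476.85
City income tax: $2,476.85 × 0.0178 = $44.09
Medicare tax: $2,665.31 × 0.0175 = $46.64
Social Security (OASDI): $2,665.31 × 0.043 = $114.61
Parking deduction: $247.51
Vision plan: $93.14
Total deductions = $129.75 + $58.71 + $44.09 + $46.64 + $114.61 + $247.51 + $93.14 = $734.45
Net pay = $2,665.31 − $734.45 = $1,930.86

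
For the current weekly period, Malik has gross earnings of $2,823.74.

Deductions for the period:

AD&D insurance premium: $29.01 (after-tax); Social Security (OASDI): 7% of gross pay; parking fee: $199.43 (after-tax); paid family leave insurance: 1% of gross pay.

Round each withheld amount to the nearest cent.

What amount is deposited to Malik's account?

Social Security (OASDI): $2,823.74 × 0.07 = $197.66
Paid family leave insurance: $2,823.74 × 0.01 = $28.24
Parking fee: $199.43
AD&D insurance premium: $29.01
Total deductions = $197.66 + $28.24 + $199.43 + $29.01 = $454.34
Net pay = $2,823.74 − $454.34 = $2,369.40

$2,369.40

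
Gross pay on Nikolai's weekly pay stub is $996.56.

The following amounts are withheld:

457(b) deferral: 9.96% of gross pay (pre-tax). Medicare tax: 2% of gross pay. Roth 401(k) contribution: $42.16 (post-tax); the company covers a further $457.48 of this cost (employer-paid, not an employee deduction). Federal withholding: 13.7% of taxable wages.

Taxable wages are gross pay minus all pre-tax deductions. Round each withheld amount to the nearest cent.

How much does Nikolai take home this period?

$712.28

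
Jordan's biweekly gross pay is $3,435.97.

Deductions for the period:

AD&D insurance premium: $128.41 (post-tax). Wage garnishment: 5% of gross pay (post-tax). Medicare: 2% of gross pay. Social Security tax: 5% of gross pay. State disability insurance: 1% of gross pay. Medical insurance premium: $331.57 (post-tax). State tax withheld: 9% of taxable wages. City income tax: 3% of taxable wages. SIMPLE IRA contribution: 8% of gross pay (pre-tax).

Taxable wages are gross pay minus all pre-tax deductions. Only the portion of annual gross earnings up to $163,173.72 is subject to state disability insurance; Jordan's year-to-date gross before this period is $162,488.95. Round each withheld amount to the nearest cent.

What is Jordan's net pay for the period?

SIMPLE IRA contribution: $3,435.97 × 0.08 = $274.88
Taxable wages = $3,435.97 − $274.88 = $3,161.09
State tax withheld: $3,161.09 × 0.09 = $284.50
City income tax: $3,161.09 × 0.03 = $94.83
Medicare: $3,435.97 × 0.02 = $68.72
State disability insurance: only $163,173.72 − $162,488.95 = $684.77 of this check is subject → $684.77 × 0.01 = $6.85
Social Security tax: $3,435.97 × 0.05 = $171.80
AD&D insurance premium: $128.41
Wage garnishment: $3,435.97 × 0.05 = $171.80
Medical insurance premium: $331.57
Total deductions = $274.88 + $284.50 + $94.83 + $68.72 + $6.85 + $171.80 + $128.41 + $171.80 + $331.57 = $1,533.36
Net pay = $3,435.97 − $1,533.36 = $1,902.61

$1,902.61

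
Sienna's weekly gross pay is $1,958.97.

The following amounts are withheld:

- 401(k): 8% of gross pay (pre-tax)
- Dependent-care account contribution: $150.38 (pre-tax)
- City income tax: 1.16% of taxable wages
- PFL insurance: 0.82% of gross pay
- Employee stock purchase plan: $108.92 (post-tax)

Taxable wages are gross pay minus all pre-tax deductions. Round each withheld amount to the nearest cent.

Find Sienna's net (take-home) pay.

Dependent-care account contribution: $150.38
401(k): $1,958.97 × 0.08 = $156.72
Pre-tax total = $150.38 + $156.72 = $307.10
Taxable wages = $1,958.97 − $307.10 = $1,651.87
City income tax: $1,651.87 × 0.0116 = $19.16
PFL insurance: $1,958.97 × 0.0082 = $16.06
Employee stock purchase plan: $108.92
Total deductions = $150.38 + $156.72 + $19.16 + $16.06 + $108.92 = $451.24
Net pay = $1,958.97 − $451.24 = $1,507.73

$1,507.73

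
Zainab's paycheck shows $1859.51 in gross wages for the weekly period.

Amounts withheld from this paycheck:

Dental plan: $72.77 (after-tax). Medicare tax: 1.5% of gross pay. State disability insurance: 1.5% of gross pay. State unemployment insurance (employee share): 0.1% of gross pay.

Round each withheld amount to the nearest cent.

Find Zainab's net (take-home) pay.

State unemployment insurance (employee share): $1859.51 × 0.001 = $1.86
State disability insurance: $1859.51 × 0.015 = $27.89
Medicare tax: $1859.51 × 0.015 = $27.89
Dental plan: $72.77
Total deductions = $1.86 + $27.89 + $27.89 + $72.77 = $130.41
Net pay = $1859.51 − $130.41 = $1729.10

$1729.10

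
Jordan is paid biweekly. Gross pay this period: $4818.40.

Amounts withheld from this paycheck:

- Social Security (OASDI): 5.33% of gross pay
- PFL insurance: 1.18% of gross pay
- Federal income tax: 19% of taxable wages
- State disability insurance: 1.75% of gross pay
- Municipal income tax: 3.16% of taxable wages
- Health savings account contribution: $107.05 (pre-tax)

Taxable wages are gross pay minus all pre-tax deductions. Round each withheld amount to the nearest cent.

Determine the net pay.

$3269.31

Health savings account contribution: $107.05
Taxable wages = $4818.40 − $107.05 = $4711.35
Municipal income tax: $4711.35 × 0.0316 = $148.88
Federal income tax: $4711.35 × 0.19 = $895.16
PFL insurance: $4818.40 × 0.0118 = $56.86
Social Security (OASDI): $4818.40 × 0.0533 = $256.82
State disability insurance: $4818.40 × 0.0175 = $84.32
Total deductions = $107.05 + $148.88 + $895.16 + $56.86 + $256.82 + $84.32 = $1549.09
Net pay = $4818.40 − $1549.09 = $3269.31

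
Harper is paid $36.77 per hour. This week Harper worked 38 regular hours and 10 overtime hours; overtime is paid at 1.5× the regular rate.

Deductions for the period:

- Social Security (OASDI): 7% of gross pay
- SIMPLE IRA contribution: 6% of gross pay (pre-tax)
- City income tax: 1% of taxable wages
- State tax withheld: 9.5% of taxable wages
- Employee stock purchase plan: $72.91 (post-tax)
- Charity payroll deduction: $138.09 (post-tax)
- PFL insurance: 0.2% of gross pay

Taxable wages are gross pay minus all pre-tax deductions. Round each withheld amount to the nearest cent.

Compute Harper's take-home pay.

$1,288.21

Regular pay: 38 × $36.77 = $1,397.26
Overtime pay: 10 × $36.77 × 1.5 = $551.55
Gross pay = $1,397.26 + $551.55 = $1,948.81
SIMPLE IRA contribution: $1,948.81 × 0.06 = $116.93
Taxable wages = $1,948.81 − $116.93 = $1,831.88
City income tax: $1,831.88 × 0.01 = $18.32
State tax withheld: $1,831.88 × 0.095 = $174.03
PFL insurance: $1,948.81 × 0.002 = $3.90
Social Security (OASDI): $1,948.81 × 0.07 = $136.42
Employee stock purchase plan: $72.91
Charity payroll deduction: $138.09
Total deductions = $116.93 + $18.32 + $174.03 + $3.90 + $136.42 + $72.91 + $138.09 = $660.60
Net pay = $1,948.81 − $660.60 = $1,288.21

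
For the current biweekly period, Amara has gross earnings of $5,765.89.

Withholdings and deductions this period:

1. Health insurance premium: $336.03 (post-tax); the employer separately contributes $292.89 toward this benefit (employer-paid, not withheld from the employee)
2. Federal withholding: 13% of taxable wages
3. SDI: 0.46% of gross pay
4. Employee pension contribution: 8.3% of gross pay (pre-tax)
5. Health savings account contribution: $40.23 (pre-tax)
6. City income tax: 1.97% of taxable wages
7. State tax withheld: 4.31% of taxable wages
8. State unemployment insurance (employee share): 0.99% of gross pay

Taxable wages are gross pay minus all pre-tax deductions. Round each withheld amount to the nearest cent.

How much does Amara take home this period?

$3,815.82

Employee pension contribution: $5,765.89 × 0.083 = $478.57
Health savings account contribution: $40.23
Pre-tax total = $478.57 + $40.23 = $518.80
Taxable wages = $5,765.89 − $518.80 = $5,247.09
Federal withholding: $5,247.09 × 0.13 = $682.12
State tax withheld: $5,247.09 × 0.0431 = $226.15
City income tax: $5,247.09 × 0.0197 = $103.37
State unemployment insurance (employee share): $5,765.89 × 0.0099 = $57.08
SDI: $5,765.89 × 0.0046 = $26.52
Health insurance premium: $336.03
(Employer's $292.89 toward health insurance premium is not withheld from the employee.)
Total deductions = $478.57 + $40.23 + $682.12 + $226.15 + $103.37 + $57.08 + $26.52 + $336.03 = $1,950.07
Net pay = $5,765.89 − $1,950.07 = $3,815.82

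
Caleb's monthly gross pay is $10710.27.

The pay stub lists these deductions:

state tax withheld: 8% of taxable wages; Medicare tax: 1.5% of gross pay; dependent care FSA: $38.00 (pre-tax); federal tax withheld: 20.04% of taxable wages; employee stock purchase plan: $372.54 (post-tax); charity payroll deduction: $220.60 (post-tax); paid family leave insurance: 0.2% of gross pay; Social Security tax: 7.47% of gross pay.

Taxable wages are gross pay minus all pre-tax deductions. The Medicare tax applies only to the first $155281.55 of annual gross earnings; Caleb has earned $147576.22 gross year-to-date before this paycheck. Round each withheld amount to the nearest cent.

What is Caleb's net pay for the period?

$6149.57

Dependent care FSA: $38.00
Taxable wages = $10710.27 − $38.00 = $10672.27
Federal tax withheld: $10672.27 × 0.2004 = $2138.72
State tax withheld: $10672.27 × 0.08 = $853.78
Social Security tax: $10710.27 × 0.0747 = $800.06
Medicare tax: only $155281.55 − $147576.22 = $7705.33 of this check is subject → $7705.33 × 0.015 = $115.58
Paid family leave insurance: $10710.27 × 0.002 = $21.42
Charity payroll deduction: $220.60
Employee stock purchase plan: $372.54
Total deductions = $38.00 + $2138.72 + $853.78 + $800.06 + $115.58 + $21.42 + $220.60 + $372.54 = $4560.70
Net pay = $10710.27 − $4560.70 = $6149.57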